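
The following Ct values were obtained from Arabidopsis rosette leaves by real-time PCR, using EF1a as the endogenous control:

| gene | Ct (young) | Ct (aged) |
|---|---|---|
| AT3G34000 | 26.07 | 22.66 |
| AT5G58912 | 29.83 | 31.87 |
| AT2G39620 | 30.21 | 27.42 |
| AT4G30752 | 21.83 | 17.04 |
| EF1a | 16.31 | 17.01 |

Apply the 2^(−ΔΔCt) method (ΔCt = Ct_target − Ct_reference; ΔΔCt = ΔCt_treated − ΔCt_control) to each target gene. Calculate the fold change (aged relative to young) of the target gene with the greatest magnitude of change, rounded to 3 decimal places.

44.942

AT3G34000: ΔΔCt = (22.66−17.01) − (26.07−16.31) = 5.65 − 9.76 = -4.11; fold change = 2^4.11 = 17.268
AT5G58912: ΔΔCt = (31.87−17.01) − (29.83−16.31) = 14.86 − 13.52 = 1.34; fold change = 2^-1.34 = 0.395
AT2G39620: ΔΔCt = (27.42−17.01) − (30.21−16.31) = 10.41 − 13.90 = -3.49; fold change = 2^3.49 = 11.236
AT4G30752: ΔΔCt = (17.04−17.01) − (21.83−16.31) = 0.03 − 5.52 = -5.49; fold change = 2^5.49 = 44.942
AT4G30752 has the largest |ΔΔCt| = 5.49.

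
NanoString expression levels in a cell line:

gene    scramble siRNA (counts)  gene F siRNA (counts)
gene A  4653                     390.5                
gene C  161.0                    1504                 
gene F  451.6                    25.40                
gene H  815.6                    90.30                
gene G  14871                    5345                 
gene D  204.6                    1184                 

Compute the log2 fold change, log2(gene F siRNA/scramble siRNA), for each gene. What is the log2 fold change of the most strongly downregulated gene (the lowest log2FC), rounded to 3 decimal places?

-4.152

log2(390.5/4653) = -3.575  (gene A)
log2(1504/161.0) = 3.224  (gene C)
log2(25.40/451.6) = -4.152  (gene F)
log2(90.30/815.6) = -3.175  (gene H)
log2(5345/14871) = -1.476  (gene G)
log2(1184/204.6) = 2.533  (gene D)
gene F is most strongly downregulated.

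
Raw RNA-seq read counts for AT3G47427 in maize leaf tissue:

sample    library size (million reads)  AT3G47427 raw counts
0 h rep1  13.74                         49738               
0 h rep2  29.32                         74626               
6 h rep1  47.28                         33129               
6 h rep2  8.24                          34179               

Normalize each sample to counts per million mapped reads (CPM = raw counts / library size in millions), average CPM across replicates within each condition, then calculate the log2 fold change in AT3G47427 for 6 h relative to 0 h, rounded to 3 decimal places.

-0.347

CPM(0 h rep1) = 49738 / 13.74 = 3619.9418
CPM(0 h rep2) = 74626 / 29.32 = 2545.2251
CPM(6 h rep1) = 33129 / 47.28 = 700.6980
CPM(6 h rep2) = 34179 / 8.24 = 4147.9369
mean CPM(0 h) = 3082.5834; mean CPM(6 h) = 2424.3174
Fold change = 2424.3174 / 3082.5834 = 0.78646
log2(0.78646) = -0.3466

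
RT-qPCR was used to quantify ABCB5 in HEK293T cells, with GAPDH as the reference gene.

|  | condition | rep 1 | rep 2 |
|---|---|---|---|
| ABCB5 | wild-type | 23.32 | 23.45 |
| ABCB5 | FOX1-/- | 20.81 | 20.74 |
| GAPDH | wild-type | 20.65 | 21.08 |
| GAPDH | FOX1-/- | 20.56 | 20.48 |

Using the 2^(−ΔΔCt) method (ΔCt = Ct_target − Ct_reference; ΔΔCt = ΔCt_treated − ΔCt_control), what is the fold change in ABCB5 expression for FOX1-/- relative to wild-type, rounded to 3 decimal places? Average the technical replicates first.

Mean Ct: ABCB5 wild-type 23.385; ABCB5 FOX1-/- 20.775; GAPDH wild-type 20.865; GAPDH FOX1-/- 20.520
ΔCt(wild-type) = 23.385 − 20.865 = 2.520
ΔCt(FOX1-/-) = 20.775 − 20.520 = 0.255
ΔΔCt = 0.255 − 2.520 = -2.265
Fold change = 2^(−(-2.265)) = 2^2.265 = 4.8065

4.807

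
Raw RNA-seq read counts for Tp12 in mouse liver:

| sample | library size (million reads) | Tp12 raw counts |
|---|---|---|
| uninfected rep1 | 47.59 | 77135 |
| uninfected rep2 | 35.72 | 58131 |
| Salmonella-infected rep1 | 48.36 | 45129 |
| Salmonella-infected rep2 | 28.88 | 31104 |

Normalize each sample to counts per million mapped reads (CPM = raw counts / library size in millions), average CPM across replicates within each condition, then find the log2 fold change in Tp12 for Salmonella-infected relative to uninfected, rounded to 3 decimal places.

-0.692

CPM(uninfected rep1) = 77135 / 47.59 = 1620.8237
CPM(uninfected rep2) = 58131 / 35.72 = 1627.4076
CPM(Salmonella-infected rep1) = 45129 / 48.36 = 933.1886
CPM(Salmonella-infected rep2) = 31104 / 28.88 = 1077.0083
mean CPM(uninfected) = 1624.1157; mean CPM(Salmonella-infected) = 1005.0984
Fold change = 1005.0984 / 1624.1157 = 0.61886
log2(0.61886) = -0.6923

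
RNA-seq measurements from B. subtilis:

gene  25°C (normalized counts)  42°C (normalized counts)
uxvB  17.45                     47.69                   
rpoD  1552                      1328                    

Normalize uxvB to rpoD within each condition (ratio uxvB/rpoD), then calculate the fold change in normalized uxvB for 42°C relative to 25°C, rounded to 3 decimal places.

3.194

uxvB/rpoD (25°C) = 17.45 / 1552 = 0.011244
uxvB/rpoD (42°C) = 47.69 / 1328 = 0.035911
Fold change = 0.035911 / 0.011244 = 3.1939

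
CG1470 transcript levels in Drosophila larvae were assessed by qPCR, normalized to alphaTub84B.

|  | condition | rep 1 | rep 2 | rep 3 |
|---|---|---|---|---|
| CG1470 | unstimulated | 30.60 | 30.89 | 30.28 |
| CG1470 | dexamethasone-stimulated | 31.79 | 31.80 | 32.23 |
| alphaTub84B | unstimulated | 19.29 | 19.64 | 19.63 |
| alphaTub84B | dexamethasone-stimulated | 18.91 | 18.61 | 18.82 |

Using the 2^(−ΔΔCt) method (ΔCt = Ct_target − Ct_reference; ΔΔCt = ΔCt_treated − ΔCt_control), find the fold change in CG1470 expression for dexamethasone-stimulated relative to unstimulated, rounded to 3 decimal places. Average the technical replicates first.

0.235

Mean Ct: CG1470 unstimulated 30.590; CG1470 dexamethasone-stimulated 31.940; alphaTub84B unstimulated 19.520; alphaTub84B dexamethasone-stimulated 18.780
ΔCt(unstimulated) = 30.590 − 19.520 = 11.070
ΔCt(dexamethasone-stimulated) = 31.940 − 18.780 = 13.160
ΔΔCt = 13.160 − 11.070 = 2.090
Fold change = 2^(−2.090) = 0.2349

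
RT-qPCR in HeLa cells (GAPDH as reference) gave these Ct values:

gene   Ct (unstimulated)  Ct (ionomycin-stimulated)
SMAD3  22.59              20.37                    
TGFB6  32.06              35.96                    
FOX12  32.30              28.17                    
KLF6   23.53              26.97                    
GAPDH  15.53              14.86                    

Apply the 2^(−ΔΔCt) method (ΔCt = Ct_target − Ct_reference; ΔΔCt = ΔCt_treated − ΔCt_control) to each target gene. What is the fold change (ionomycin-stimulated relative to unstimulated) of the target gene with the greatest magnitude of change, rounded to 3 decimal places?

0.042

SMAD3: ΔΔCt = (20.37−14.86) − (22.59−15.53) = 5.51 − 7.06 = -1.55; fold change = 2^1.55 = 2.928
TGFB6: ΔΔCt = (35.96−14.86) − (32.06−15.53) = 21.10 − 16.53 = 4.57; fold change = 2^-4.57 = 0.042
FOX12: ΔΔCt = (28.17−14.86) − (32.30−15.53) = 13.31 − 16.77 = -3.46; fold change = 2^3.46 = 11.004
KLF6: ΔΔCt = (26.97−14.86) − (23.53−15.53) = 12.11 − 8.00 = 4.11; fold change = 2^-4.11 = 0.058
TGFB6 has the largest |ΔΔCt| = 4.57.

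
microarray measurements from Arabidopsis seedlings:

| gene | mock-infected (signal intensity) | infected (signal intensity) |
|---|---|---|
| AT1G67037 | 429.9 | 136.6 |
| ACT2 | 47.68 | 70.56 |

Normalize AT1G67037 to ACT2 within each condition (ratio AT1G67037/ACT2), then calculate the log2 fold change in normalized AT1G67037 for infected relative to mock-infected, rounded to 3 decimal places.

AT1G67037/ACT2 (mock-infected) = 429.9 / 47.68 = 9.0164
AT1G67037/ACT2 (infected) = 136.6 / 70.56 = 1.9359
Fold change = 1.9359 / 9.0164 = 0.2147
log2(0.2147) = -2.2195

-2.220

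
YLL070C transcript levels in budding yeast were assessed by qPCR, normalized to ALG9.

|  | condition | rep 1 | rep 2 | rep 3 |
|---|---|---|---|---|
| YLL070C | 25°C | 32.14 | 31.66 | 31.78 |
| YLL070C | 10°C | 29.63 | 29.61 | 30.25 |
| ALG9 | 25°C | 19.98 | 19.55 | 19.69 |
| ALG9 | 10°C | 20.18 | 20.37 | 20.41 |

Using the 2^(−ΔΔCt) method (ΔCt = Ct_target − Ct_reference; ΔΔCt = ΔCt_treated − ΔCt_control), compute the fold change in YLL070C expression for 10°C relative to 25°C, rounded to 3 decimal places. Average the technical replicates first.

Mean Ct: YLL070C 25°C 31.860; YLL070C 10°C 29.830; ALG9 25°C 19.740; ALG9 10°C 20.320
ΔCt(25°C) = 31.860 − 19.740 = 12.120
ΔCt(10°C) = 29.830 − 20.320 = 9.510
ΔΔCt = 9.510 − 12.120 = -2.610
Fold change = 2^(−(-2.610)) = 2^2.610 = 6.1050

6.105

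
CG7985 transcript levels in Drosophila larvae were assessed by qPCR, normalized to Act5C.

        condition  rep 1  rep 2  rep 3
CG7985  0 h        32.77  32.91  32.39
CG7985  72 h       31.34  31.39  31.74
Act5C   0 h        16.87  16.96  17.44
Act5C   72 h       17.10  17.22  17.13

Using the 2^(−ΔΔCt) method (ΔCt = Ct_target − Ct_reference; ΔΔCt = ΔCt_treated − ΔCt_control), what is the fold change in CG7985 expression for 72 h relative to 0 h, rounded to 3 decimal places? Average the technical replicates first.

Mean Ct: CG7985 0 h 32.690; CG7985 72 h 31.490; Act5C 0 h 17.090; Act5C 72 h 17.150
ΔCt(0 h) = 32.690 − 17.090 = 15.600
ΔCt(72 h) = 31.490 − 17.150 = 14.340
ΔΔCt = 14.340 − 15.600 = -1.260
Fold change = 2^(−(-1.260)) = 2^1.260 = 2.3950

2.395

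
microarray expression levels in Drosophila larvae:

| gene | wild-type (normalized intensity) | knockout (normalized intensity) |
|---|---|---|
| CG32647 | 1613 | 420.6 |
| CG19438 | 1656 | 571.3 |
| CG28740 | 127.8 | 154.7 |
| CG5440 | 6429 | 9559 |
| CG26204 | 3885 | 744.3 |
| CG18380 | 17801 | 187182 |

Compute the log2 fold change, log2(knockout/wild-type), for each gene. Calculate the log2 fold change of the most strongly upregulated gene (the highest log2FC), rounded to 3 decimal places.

3.394

log2(420.6/1613) = -1.939  (CG32647)
log2(571.3/1656) = -1.535  (CG19438)
log2(154.7/127.8) = 0.276  (CG28740)
log2(9559/6429) = 0.572  (CG5440)
log2(744.3/3885) = -2.384  (CG26204)
log2(187182/17801) = 3.394  (CG18380)
CG18380 is most strongly upregulated.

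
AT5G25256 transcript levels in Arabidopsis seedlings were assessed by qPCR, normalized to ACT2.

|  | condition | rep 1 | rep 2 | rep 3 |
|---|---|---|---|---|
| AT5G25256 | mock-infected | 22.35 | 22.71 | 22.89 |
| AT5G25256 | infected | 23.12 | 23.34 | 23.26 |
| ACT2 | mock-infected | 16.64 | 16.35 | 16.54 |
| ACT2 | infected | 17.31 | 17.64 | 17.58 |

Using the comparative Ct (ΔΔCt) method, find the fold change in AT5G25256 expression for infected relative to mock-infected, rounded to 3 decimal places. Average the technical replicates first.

Mean Ct: AT5G25256 mock-infected 22.650; AT5G25256 infected 23.240; ACT2 mock-infected 16.510; ACT2 infected 17.510
ΔCt(mock-infected) = 22.650 − 16.510 = 6.140
ΔCt(infected) = 23.240 − 17.510 = 5.730
ΔΔCt = 5.730 − 6.140 = -0.410
Fold change = 2^(−(-0.410)) = 2^0.410 = 1.3287

1.329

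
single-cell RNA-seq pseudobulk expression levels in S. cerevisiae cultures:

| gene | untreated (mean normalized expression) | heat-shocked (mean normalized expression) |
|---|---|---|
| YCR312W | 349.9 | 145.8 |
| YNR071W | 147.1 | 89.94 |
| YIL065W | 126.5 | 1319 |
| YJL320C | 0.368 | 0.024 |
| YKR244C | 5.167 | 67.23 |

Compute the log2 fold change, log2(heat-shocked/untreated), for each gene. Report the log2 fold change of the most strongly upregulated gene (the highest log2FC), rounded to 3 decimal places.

log2(145.8/349.9) = -1.263  (YCR312W)
log2(89.94/147.1) = -0.710  (YNR071W)
log2(1319/126.5) = 3.382  (YIL065W)
log2(0.024/0.368) = -3.939  (YJL320C)
log2(67.23/5.167) = 3.702  (YKR244C)
YKR244C is most strongly upregulated.

3.702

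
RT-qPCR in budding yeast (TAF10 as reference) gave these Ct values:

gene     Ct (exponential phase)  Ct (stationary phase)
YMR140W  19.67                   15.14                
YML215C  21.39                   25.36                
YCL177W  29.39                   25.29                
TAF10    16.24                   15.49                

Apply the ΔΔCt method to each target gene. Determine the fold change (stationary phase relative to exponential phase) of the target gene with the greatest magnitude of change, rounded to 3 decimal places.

YMR140W: ΔΔCt = (15.14−15.49) − (19.67−16.24) = -0.35 − 3.43 = -3.78; fold change = 2^3.78 = 13.737
YML215C: ΔΔCt = (25.36−15.49) − (21.39−16.24) = 9.87 − 5.15 = 4.72; fold change = 2^-4.72 = 0.038
YCL177W: ΔΔCt = (25.29−15.49) − (29.39−16.24) = 9.80 − 13.15 = -3.35; fold change = 2^3.35 = 10.196
YML215C has the largest |ΔΔCt| = 4.72.

0.038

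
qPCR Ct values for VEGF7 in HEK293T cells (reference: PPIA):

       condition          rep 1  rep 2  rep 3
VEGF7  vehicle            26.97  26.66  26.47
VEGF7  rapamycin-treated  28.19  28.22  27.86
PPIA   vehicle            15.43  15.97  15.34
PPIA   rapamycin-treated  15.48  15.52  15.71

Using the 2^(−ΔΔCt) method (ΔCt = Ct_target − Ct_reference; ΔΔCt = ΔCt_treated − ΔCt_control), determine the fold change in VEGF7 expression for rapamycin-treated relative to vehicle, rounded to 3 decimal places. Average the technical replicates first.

Mean Ct: VEGF7 vehicle 26.700; VEGF7 rapamycin-treated 28.090; PPIA vehicle 15.580; PPIA rapamycin-treated 15.570
ΔCt(vehicle) = 26.700 − 15.580 = 11.120
ΔCt(rapamycin-treated) = 28.090 − 15.570 = 12.520
ΔΔCt = 12.520 − 11.120 = 1.400
Fold change = 2^(−1.400) = 0.3789

0.379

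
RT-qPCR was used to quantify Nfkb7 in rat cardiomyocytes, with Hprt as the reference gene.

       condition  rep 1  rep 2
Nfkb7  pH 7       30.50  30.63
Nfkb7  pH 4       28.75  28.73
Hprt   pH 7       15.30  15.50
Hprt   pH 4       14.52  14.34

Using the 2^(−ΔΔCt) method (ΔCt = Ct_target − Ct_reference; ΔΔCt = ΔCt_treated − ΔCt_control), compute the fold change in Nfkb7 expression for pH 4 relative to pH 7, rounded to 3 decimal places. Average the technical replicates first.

1.809

Mean Ct: Nfkb7 pH 7 30.565; Nfkb7 pH 4 28.740; Hprt pH 7 15.400; Hprt pH 4 14.430
ΔCt(pH 7) = 30.565 − 15.400 = 15.165
ΔCt(pH 4) = 28.740 − 14.430 = 14.310
ΔΔCt = 14.310 − 15.165 = -0.855
Fold change = 2^(−(-0.855)) = 2^0.855 = 1.8088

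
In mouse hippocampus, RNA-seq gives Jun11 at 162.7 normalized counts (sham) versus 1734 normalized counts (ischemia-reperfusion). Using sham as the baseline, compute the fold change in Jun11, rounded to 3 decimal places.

10.658

Fold change = 1734 / 162.7 = 10.6577
Jun11 is upregulated.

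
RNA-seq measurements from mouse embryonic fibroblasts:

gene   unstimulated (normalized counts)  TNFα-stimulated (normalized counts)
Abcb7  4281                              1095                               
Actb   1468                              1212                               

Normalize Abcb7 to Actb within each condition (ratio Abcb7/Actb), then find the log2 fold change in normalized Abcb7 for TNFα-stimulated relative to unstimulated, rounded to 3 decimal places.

-1.691

Abcb7/Actb (unstimulated) = 4281 / 1468 = 2.9162
Abcb7/Actb (TNFα-stimulated) = 1095 / 1212 = 0.90347
Fold change = 0.90347 / 2.9162 = 0.3098
log2(0.3098) = -1.6906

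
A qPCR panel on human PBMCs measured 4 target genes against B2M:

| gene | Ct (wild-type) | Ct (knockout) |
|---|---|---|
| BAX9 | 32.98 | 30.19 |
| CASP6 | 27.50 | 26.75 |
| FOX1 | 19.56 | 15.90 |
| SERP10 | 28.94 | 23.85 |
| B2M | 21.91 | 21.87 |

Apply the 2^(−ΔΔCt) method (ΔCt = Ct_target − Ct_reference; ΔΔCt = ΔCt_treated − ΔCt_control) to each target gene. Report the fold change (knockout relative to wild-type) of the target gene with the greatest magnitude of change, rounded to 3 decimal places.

33.128

BAX9: ΔΔCt = (30.19−21.87) − (32.98−21.91) = 8.32 − 11.07 = -2.75; fold change = 2^2.75 = 6.727
CASP6: ΔΔCt = (26.75−21.87) − (27.50−21.91) = 4.88 − 5.59 = -0.71; fold change = 2^0.71 = 1.636
FOX1: ΔΔCt = (15.90−21.87) − (19.56−21.91) = -5.97 − (-2.35) = -3.62; fold change = 2^3.62 = 12.295
SERP10: ΔΔCt = (23.85−21.87) − (28.94−21.91) = 1.98 − 7.03 = -5.05; fold change = 2^5.05 = 33.128
SERP10 has the largest |ΔΔCt| = 5.05.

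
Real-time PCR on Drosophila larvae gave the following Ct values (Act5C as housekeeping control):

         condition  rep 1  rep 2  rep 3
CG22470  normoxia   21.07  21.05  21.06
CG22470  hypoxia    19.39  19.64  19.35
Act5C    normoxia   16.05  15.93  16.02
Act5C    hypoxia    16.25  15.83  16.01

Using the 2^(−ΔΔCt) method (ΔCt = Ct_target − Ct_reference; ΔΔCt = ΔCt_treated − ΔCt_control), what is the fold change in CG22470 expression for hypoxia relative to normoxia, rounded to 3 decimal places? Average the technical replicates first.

Mean Ct: CG22470 normoxia 21.060; CG22470 hypoxia 19.460; Act5C normoxia 16.000; Act5C hypoxia 16.030
ΔCt(normoxia) = 21.060 − 16.000 = 5.060
ΔCt(hypoxia) = 19.460 − 16.030 = 3.430
ΔΔCt = 3.430 − 5.060 = -1.630
Fold change = 2^(−(-1.630)) = 2^1.630 = 3.0951

3.095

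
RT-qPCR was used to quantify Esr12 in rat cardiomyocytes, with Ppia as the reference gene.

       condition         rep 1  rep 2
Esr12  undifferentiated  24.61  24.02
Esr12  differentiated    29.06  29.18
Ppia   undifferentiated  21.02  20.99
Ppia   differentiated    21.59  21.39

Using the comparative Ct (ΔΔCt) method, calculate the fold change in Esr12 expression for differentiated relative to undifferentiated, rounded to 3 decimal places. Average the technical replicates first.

Mean Ct: Esr12 undifferentiated 24.315; Esr12 differentiated 29.120; Ppia undifferentiated 21.005; Ppia differentiated 21.490
ΔCt(undifferentiated) = 24.315 − 21.005 = 3.310
ΔCt(differentiated) = 29.120 − 21.490 = 7.630
ΔΔCt = 7.630 − 3.310 = 4.320
Fold change = 2^(−4.320) = 0.0501

0.050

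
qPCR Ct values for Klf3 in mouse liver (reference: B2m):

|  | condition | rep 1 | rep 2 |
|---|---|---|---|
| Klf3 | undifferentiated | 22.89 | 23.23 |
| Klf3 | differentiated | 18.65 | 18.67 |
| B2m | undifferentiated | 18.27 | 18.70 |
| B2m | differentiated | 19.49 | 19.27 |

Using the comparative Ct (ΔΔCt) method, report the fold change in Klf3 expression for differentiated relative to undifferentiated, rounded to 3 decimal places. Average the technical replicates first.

39.260

Mean Ct: Klf3 undifferentiated 23.060; Klf3 differentiated 18.660; B2m undifferentiated 18.485; B2m differentiated 19.380
ΔCt(undifferentiated) = 23.060 − 18.485 = 4.575
ΔCt(differentiated) = 18.660 − 19.380 = -0.720
ΔΔCt = -0.720 − 4.575 = -5.295
Fold change = 2^(−(-5.295)) = 2^5.295 = 39.2603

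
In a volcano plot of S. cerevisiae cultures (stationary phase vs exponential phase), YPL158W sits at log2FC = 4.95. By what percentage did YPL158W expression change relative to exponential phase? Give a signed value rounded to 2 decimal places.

Fold change = 2^(4.95) = 30.9100
Percent change = (FC − 1) × 100% = (30.9100 − 1) × 100 = 2991.00%

2991.00%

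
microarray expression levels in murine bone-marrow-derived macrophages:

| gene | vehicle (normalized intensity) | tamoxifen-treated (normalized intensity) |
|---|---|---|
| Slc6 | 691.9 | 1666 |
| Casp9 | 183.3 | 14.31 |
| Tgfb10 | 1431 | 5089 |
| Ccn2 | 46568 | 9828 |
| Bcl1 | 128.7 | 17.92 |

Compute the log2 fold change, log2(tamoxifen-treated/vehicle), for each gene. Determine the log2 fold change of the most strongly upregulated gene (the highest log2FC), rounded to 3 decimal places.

1.830

log2(1666/691.9) = 1.268  (Slc6)
log2(14.31/183.3) = -3.679  (Casp9)
log2(5089/1431) = 1.830  (Tgfb10)
log2(9828/46568) = -2.244  (Ccn2)
log2(17.92/128.7) = -2.844  (Bcl1)
Tgfb10 is most strongly upregulated.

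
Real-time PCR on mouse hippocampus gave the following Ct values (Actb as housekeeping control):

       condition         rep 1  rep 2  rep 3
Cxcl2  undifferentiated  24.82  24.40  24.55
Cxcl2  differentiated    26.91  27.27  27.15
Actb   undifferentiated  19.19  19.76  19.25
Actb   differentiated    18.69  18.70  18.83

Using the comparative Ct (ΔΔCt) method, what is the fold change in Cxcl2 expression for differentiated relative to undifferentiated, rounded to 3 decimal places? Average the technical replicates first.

0.110

Mean Ct: Cxcl2 undifferentiated 24.590; Cxcl2 differentiated 27.110; Actb undifferentiated 19.400; Actb differentiated 18.740
ΔCt(undifferentiated) = 24.590 − 19.400 = 5.190
ΔCt(differentiated) = 27.110 − 18.740 = 8.370
ΔΔCt = 8.370 − 5.190 = 3.180
Fold change = 2^(−3.180) = 0.1103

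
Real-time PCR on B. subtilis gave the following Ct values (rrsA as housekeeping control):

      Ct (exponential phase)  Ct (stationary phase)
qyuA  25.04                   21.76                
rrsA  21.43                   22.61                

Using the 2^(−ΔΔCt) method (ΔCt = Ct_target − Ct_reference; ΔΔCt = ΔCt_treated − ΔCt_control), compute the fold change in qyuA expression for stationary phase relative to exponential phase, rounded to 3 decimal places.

ΔCt(exponential phase) = 25.040 − 21.430 = 3.610
ΔCt(stationary phase) = 21.760 − 22.610 = -0.850
ΔΔCt = -0.850 − 3.610 = -4.460
Fold change = 2^(−(-4.460)) = 2^4.460 = 22.0087

22.009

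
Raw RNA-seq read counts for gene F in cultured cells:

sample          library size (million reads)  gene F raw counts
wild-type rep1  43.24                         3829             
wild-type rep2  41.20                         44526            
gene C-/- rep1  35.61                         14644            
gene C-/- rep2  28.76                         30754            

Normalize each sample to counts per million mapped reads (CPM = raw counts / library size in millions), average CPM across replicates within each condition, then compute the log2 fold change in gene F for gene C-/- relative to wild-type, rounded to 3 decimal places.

0.341

CPM(wild-type rep1) = 3829 / 43.24 = 88.5523
CPM(wild-type rep2) = 44526 / 41.20 = 1080.7282
CPM(gene C-/- rep1) = 14644 / 35.61 = 411.2328
CPM(gene C-/- rep2) = 30754 / 28.76 = 1069.3324
mean CPM(wild-type) = 584.6402; mean CPM(gene C-/-) = 740.2826
Fold change = 740.2826 / 584.6402 = 1.26622
log2(1.26622) = 0.3405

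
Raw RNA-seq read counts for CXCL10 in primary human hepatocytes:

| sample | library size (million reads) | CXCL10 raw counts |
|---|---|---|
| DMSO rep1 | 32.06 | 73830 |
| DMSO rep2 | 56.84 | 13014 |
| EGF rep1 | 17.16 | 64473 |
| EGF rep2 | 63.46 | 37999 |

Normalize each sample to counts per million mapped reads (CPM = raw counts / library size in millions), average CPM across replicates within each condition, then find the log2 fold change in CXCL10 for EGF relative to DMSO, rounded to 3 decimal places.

CPM(DMSO rep1) = 73830 / 32.06 = 2302.8696
CPM(DMSO rep2) = 13014 / 56.84 = 228.9585
CPM(EGF rep1) = 64473 / 17.16 = 3757.1678
CPM(EGF rep2) = 37999 / 63.46 = 598.7866
mean CPM(DMSO) = 1265.9140; mean CPM(EGF) = 2177.9772
Fold change = 2177.9772 / 1265.9140 = 1.72048
log2(1.72048) = 0.7828

0.783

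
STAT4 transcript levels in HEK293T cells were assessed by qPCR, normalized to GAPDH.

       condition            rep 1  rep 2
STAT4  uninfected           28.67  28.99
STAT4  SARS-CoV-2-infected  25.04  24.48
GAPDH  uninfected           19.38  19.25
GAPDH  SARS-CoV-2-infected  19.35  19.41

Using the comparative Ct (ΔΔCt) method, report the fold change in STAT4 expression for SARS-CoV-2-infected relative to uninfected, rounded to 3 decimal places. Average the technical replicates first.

Mean Ct: STAT4 uninfected 28.830; STAT4 SARS-CoV-2-infected 24.760; GAPDH uninfected 19.315; GAPDH SARS-CoV-2-infected 19.380
ΔCt(uninfected) = 28.830 − 19.315 = 9.515
ΔCt(SARS-CoV-2-infected) = 24.760 − 19.380 = 5.380
ΔΔCt = 5.380 − 9.515 = -4.135
Fold change = 2^(−(-4.135)) = 2^4.135 = 17.5695

17.569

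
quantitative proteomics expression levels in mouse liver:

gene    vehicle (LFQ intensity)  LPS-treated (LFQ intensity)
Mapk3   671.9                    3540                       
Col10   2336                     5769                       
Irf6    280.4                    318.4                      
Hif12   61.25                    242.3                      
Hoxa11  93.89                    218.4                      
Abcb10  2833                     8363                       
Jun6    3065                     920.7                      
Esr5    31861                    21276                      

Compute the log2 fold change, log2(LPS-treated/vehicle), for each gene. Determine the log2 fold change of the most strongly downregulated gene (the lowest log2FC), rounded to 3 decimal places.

log2(3540/671.9) = 2.397  (Mapk3)
log2(5769/2336) = 1.304  (Col10)
log2(318.4/280.4) = 0.183  (Irf6)
log2(242.3/61.25) = 1.984  (Hif12)
log2(218.4/93.89) = 1.218  (Hoxa11)
log2(8363/2833) = 1.562  (Abcb10)
log2(920.7/3065) = -1.735  (Jun6)
log2(21276/31861) = -0.583  (Esr5)
Jun6 is most strongly downregulated.

-1.735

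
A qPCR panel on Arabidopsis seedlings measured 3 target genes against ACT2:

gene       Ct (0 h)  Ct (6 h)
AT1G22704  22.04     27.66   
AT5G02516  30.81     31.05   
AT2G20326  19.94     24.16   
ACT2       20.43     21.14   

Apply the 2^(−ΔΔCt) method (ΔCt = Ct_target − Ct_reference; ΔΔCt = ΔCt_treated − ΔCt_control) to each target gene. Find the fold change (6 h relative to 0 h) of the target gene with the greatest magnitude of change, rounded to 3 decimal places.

0.033

AT1G22704: ΔΔCt = (27.66−21.14) − (22.04−20.43) = 6.52 − 1.61 = 4.91; fold change = 2^-4.91 = 0.033
AT5G02516: ΔΔCt = (31.05−21.14) − (30.81−20.43) = 9.91 − 10.38 = -0.47; fold change = 2^0.47 = 1.385
AT2G20326: ΔΔCt = (24.16−21.14) − (19.94−20.43) = 3.02 − (-0.49) = 3.51; fold change = 2^-3.51 = 0.088
AT1G22704 has the largest |ΔΔCt| = 4.91.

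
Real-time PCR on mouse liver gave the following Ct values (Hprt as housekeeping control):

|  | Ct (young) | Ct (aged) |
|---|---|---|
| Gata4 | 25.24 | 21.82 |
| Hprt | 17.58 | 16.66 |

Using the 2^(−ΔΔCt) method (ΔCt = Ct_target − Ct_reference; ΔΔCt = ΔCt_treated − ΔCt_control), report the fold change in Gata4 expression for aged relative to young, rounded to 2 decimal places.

ΔCt(young) = 25.240 − 17.580 = 7.660
ΔCt(aged) = 21.820 − 16.660 = 5.160
ΔΔCt = 5.160 − 7.660 = -2.500
Fold change = 2^(−(-2.500)) = 2^2.500 = 5.657

5.66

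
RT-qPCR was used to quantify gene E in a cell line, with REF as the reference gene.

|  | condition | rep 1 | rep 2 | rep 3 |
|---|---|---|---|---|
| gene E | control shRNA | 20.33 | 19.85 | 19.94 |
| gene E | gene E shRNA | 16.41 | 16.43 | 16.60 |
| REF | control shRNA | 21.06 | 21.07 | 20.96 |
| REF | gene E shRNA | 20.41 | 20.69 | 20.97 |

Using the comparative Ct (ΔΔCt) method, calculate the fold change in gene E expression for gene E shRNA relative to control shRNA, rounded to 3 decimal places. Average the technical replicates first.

9.318

Mean Ct: gene E control shRNA 20.040; gene E gene E shRNA 16.480; REF control shRNA 21.030; REF gene E shRNA 20.690
ΔCt(control shRNA) = 20.040 − 21.030 = -0.990
ΔCt(gene E shRNA) = 16.480 − 20.690 = -4.210
ΔΔCt = -4.210 − (-0.990) = -3.220
Fold change = 2^(−(-3.220)) = 2^3.220 = 9.3179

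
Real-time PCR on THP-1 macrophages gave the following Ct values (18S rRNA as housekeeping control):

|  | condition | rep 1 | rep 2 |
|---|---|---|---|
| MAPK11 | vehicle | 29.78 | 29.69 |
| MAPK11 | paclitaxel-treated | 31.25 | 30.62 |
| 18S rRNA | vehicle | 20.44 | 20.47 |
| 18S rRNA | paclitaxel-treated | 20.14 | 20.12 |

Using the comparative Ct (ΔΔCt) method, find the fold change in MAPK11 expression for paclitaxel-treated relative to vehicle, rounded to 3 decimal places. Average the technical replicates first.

0.347

Mean Ct: MAPK11 vehicle 29.735; MAPK11 paclitaxel-treated 30.935; 18S rRNA vehicle 20.455; 18S rRNA paclitaxel-treated 20.130
ΔCt(vehicle) = 29.735 − 20.455 = 9.280
ΔCt(paclitaxel-treated) = 30.935 − 20.130 = 10.805
ΔΔCt = 10.805 − 9.280 = 1.525
Fold change = 2^(−1.525) = 0.3475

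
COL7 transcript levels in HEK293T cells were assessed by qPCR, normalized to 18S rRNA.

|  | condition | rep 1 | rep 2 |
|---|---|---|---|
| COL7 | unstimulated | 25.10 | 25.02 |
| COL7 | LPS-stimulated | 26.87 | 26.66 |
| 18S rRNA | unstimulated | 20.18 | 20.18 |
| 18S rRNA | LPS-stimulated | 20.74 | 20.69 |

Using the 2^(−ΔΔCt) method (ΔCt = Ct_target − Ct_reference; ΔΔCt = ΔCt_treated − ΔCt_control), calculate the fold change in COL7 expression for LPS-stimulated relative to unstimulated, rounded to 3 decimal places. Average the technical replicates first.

0.444

Mean Ct: COL7 unstimulated 25.060; COL7 LPS-stimulated 26.765; 18S rRNA unstimulated 20.180; 18S rRNA LPS-stimulated 20.715
ΔCt(unstimulated) = 25.060 − 20.180 = 4.880
ΔCt(LPS-stimulated) = 26.765 − 20.715 = 6.050
ΔΔCt = 6.050 − 4.880 = 1.170
Fold change = 2^(−1.170) = 0.4444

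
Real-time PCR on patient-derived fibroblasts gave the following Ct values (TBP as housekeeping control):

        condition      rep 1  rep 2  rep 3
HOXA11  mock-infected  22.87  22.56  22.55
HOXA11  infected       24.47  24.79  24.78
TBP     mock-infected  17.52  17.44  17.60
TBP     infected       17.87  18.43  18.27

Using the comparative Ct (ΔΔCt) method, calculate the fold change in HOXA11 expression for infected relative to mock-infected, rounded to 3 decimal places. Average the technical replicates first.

0.392

Mean Ct: HOXA11 mock-infected 22.660; HOXA11 infected 24.680; TBP mock-infected 17.520; TBP infected 18.190
ΔCt(mock-infected) = 22.660 − 17.520 = 5.140
ΔCt(infected) = 24.680 − 18.190 = 6.490
ΔΔCt = 6.490 − 5.140 = 1.350
Fold change = 2^(−1.350) = 0.3923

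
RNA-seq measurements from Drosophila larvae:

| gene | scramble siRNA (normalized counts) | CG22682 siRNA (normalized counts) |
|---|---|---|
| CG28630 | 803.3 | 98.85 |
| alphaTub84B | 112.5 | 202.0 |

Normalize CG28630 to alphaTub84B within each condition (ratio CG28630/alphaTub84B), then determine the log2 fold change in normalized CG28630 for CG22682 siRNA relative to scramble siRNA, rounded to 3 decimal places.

CG28630/alphaTub84B (scramble siRNA) = 803.3 / 112.5 = 7.1404
CG28630/alphaTub84B (CG22682 siRNA) = 98.85 / 202.0 = 0.48936
Fold change = 0.48936 / 7.1404 = 0.0685
log2(0.0685) = -3.8671

-3.867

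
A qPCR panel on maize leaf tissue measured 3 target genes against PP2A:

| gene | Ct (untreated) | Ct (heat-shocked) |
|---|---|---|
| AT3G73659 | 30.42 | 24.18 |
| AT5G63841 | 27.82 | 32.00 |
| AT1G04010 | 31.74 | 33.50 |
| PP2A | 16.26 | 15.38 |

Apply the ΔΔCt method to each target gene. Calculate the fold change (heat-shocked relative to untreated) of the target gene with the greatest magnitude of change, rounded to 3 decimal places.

41.070

AT3G73659: ΔΔCt = (24.18−15.38) − (30.42−16.26) = 8.80 − 14.16 = -5.36; fold change = 2^5.36 = 41.070
AT5G63841: ΔΔCt = (32.00−15.38) − (27.82−16.26) = 16.62 − 11.56 = 5.06; fold change = 2^-5.06 = 0.030
AT1G04010: ΔΔCt = (33.50−15.38) − (31.74−16.26) = 18.12 − 15.48 = 2.64; fold change = 2^-2.64 = 0.160
AT3G73659 has the largest |ΔΔCt| = 5.36.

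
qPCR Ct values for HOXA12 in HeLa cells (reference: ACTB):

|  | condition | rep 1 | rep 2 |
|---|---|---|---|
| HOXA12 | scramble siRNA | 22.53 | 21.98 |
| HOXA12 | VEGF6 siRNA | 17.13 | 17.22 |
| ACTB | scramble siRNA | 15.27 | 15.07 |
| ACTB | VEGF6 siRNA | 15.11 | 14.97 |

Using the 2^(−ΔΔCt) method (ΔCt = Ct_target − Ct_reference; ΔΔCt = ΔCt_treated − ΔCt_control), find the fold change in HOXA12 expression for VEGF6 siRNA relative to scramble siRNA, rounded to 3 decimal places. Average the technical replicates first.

Mean Ct: HOXA12 scramble siRNA 22.255; HOXA12 VEGF6 siRNA 17.175; ACTB scramble siRNA 15.170; ACTB VEGF6 siRNA 15.040
ΔCt(scramble siRNA) = 22.255 − 15.170 = 7.085
ΔCt(VEGF6 siRNA) = 17.175 − 15.040 = 2.135
ΔΔCt = 2.135 − 7.085 = -4.950
Fold change = 2^(−(-4.950)) = 2^4.950 = 30.9100

30.910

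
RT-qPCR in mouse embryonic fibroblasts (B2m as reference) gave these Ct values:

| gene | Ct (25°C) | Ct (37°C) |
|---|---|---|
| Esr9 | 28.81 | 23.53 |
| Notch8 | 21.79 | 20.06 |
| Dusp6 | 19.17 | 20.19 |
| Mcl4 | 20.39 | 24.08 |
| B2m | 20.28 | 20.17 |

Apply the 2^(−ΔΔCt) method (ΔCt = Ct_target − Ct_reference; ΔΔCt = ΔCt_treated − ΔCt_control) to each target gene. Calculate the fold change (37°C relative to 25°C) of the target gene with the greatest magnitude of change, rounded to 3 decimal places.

Esr9: ΔΔCt = (23.53−20.17) − (28.81−20.28) = 3.36 − 8.53 = -5.17; fold change = 2^5.17 = 36.002
Notch8: ΔΔCt = (20.06−20.17) − (21.79−20.28) = -0.11 − 1.51 = -1.62; fold change = 2^1.62 = 3.074
Dusp6: ΔΔCt = (20.19−20.17) − (19.17−20.28) = 0.02 − (-1.11) = 1.13; fold change = 2^-1.13 = 0.457
Mcl4: ΔΔCt = (24.08−20.17) − (20.39−20.28) = 3.91 − 0.11 = 3.80; fold change = 2^-3.80 = 0.072
Esr9 has the largest |ΔΔCt| = 5.17.

36.002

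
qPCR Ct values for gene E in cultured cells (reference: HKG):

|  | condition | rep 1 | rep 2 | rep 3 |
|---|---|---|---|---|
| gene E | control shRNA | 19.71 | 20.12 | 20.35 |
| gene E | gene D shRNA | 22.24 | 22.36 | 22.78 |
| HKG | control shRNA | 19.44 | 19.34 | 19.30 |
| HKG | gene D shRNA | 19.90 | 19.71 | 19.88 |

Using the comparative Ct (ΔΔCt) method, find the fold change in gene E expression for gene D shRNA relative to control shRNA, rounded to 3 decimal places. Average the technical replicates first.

Mean Ct: gene E control shRNA 20.060; gene E gene D shRNA 22.460; HKG control shRNA 19.360; HKG gene D shRNA 19.830
ΔCt(control shRNA) = 20.060 − 19.360 = 0.700
ΔCt(gene D shRNA) = 22.460 − 19.830 = 2.630
ΔΔCt = 2.630 − 0.700 = 1.930
Fold change = 2^(−1.930) = 0.2624

0.262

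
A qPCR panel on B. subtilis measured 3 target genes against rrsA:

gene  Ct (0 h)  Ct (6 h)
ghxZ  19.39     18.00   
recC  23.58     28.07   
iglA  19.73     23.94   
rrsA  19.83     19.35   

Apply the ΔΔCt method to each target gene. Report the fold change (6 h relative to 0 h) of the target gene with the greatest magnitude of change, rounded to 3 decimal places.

0.032

ghxZ: ΔΔCt = (18.00−19.35) − (19.39−19.83) = -1.35 − (-0.44) = -0.91; fold change = 2^0.91 = 1.879
recC: ΔΔCt = (28.07−19.35) − (23.58−19.83) = 8.72 − 3.75 = 4.97; fold change = 2^-4.97 = 0.032
iglA: ΔΔCt = (23.94−19.35) − (19.73−19.83) = 4.59 − (-0.10) = 4.69; fold change = 2^-4.69 = 0.039
recC has the largest |ΔΔCt| = 4.97.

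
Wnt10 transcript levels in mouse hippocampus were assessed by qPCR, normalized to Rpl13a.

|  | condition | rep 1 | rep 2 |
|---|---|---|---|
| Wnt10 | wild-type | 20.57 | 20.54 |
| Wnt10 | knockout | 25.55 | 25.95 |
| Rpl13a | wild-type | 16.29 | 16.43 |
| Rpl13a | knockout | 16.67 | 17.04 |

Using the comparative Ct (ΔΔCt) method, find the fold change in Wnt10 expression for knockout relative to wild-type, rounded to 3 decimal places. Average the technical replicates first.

0.038

Mean Ct: Wnt10 wild-type 20.555; Wnt10 knockout 25.750; Rpl13a wild-type 16.360; Rpl13a knockout 16.855
ΔCt(wild-type) = 20.555 − 16.360 = 4.195
ΔCt(knockout) = 25.750 − 16.855 = 8.895
ΔΔCt = 8.895 − 4.195 = 4.700
Fold change = 2^(−4.700) = 0.0385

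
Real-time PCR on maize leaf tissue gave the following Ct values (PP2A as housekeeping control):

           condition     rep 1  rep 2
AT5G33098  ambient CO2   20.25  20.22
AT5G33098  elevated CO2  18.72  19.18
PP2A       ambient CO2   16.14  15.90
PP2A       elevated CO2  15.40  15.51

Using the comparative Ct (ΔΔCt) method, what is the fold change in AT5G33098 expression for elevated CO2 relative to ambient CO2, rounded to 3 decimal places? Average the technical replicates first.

Mean Ct: AT5G33098 ambient CO2 20.235; AT5G33098 elevated CO2 18.950; PP2A ambient CO2 16.020; PP2A elevated CO2 15.455
ΔCt(ambient CO2) = 20.235 − 16.020 = 4.215
ΔCt(elevated CO2) = 18.950 − 15.455 = 3.495
ΔΔCt = 3.495 − 4.215 = -0.720
Fold change = 2^(−(-0.720)) = 2^0.720 = 1.6472

1.647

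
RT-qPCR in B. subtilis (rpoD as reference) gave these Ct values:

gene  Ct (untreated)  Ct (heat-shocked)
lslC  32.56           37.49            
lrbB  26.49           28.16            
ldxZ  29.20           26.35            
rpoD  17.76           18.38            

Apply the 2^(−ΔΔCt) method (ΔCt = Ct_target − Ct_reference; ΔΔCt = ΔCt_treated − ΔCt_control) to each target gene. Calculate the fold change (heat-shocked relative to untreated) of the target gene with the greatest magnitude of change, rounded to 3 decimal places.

0.050

lslC: ΔΔCt = (37.49−18.38) − (32.56−17.76) = 19.11 − 14.80 = 4.31; fold change = 2^-4.31 = 0.050
lrbB: ΔΔCt = (28.16−18.38) − (26.49−17.76) = 9.78 − 8.73 = 1.05; fold change = 2^-1.05 = 0.483
ldxZ: ΔΔCt = (26.35−18.38) − (29.20−17.76) = 7.97 − 11.44 = -3.47; fold change = 2^3.47 = 11.081
lslC has the largest |ΔΔCt| = 4.31.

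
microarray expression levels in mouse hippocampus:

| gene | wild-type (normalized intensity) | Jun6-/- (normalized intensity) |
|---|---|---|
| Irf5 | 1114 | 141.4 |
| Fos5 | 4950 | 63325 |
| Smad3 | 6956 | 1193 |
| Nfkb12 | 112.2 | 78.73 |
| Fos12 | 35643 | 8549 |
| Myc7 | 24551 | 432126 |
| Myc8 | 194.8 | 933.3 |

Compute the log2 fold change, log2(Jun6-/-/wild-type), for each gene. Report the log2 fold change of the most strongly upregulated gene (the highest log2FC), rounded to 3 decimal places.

log2(141.4/1114) = -2.978  (Irf5)
log2(63325/4950) = 3.677  (Fos5)
log2(1193/6956) = -2.544  (Smad3)
log2(78.73/112.2) = -0.511  (Nfkb12)
log2(8549/35643) = -2.060  (Fos12)
log2(432126/24551) = 4.138  (Myc7)
log2(933.3/194.8) = 2.260  (Myc8)
Myc7 is most strongly upregulated.

4.138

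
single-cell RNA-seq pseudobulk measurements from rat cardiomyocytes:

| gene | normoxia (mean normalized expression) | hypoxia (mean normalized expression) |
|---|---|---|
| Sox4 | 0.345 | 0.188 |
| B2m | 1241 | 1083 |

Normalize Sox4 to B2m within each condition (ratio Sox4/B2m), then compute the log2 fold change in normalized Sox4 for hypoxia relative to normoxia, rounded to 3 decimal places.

Sox4/B2m (normoxia) = 0.345 / 1241 = 0.000278
Sox4/B2m (hypoxia) = 0.188 / 1083 = 0.00017359
Fold change = 0.00017359 / 0.000278 = 0.6244
log2(0.6244) = -0.6794

-0.679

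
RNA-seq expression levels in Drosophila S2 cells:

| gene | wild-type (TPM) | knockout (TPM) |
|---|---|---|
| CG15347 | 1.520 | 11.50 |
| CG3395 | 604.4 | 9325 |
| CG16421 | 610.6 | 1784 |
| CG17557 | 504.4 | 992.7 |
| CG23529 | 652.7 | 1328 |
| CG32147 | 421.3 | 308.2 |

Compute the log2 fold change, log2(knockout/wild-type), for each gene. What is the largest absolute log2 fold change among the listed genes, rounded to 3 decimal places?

log2(11.50/1.520) = 2.919  (CG15347)
log2(9325/604.4) = 3.948  (CG3395)
log2(1784/610.6) = 1.547  (CG16421)
log2(992.7/504.4) = 0.977  (CG17557)
log2(1328/652.7) = 1.025  (CG23529)
log2(308.2/421.3) = -0.451  (CG32147)
The largest magnitude belongs to CG3395.

3.948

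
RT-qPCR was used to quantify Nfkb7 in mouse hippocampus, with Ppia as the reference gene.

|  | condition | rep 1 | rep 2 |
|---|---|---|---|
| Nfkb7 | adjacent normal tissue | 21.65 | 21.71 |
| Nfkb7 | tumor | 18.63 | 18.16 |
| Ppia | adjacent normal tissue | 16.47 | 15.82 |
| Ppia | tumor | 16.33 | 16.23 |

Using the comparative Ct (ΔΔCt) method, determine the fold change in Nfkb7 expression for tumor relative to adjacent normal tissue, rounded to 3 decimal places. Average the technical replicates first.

10.703

Mean Ct: Nfkb7 adjacent normal tissue 21.680; Nfkb7 tumor 18.395; Ppia adjacent normal tissue 16.145; Ppia tumor 16.280
ΔCt(adjacent normal tissue) = 21.680 − 16.145 = 5.535
ΔCt(tumor) = 18.395 − 16.280 = 2.115
ΔΔCt = 2.115 − 5.535 = -3.420
Fold change = 2^(−(-3.420)) = 2^3.420 = 10.7034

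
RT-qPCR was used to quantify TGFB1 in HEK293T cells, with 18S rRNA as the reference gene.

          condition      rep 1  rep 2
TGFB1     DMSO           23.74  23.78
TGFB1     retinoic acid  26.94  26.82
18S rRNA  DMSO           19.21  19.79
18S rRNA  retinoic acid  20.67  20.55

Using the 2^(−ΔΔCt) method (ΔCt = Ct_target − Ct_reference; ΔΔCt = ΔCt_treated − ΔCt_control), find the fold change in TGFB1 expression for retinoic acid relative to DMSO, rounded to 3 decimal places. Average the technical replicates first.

0.248

Mean Ct: TGFB1 DMSO 23.760; TGFB1 retinoic acid 26.880; 18S rRNA DMSO 19.500; 18S rRNA retinoic acid 20.610
ΔCt(DMSO) = 23.760 − 19.500 = 4.260
ΔCt(retinoic acid) = 26.880 − 20.610 = 6.270
ΔΔCt = 6.270 − 4.260 = 2.010
Fold change = 2^(−2.010) = 0.2483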